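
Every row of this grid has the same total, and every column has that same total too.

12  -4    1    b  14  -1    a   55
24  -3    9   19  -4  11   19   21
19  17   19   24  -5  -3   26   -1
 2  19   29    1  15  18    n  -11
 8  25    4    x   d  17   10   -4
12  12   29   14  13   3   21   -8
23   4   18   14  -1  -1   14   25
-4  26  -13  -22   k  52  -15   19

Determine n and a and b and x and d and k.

n = 23, a = -2, b = 21, x = 25, d = 11, k = 53

Rows 2 and 3 both sum to 96, so that's the common total.
Row 8: -4 + 26 − 13 − 22 + 52 − 15 + 19 = 43, so its missing entry is 96 − 43 = 53.
Column 5: 14 − 4 − 5 + 15 + 13 − 1 + 53 = 85, so its missing entry is 96 − 85 = 11.
Row 5: 8 + 25 + 4 + 11 + 17 + 10 − 4 = 71, so its missing entry is 96 − 71 = 25.
Column 4: 19 + 24 + 1 + 25 + 14 + 14 − 22 = 75, so its missing entry is 96 − 75 = 21.
Row 1: 12 − 4 + 1 + 21 + 14 − 1 + 55 = 98, so its missing entry is 96 − 98 = -2.
Row 4: 2 + 19 + 29 + 1 + 15 + 18 − 11 = 73, so its missing entry is 96 − 73 = 23.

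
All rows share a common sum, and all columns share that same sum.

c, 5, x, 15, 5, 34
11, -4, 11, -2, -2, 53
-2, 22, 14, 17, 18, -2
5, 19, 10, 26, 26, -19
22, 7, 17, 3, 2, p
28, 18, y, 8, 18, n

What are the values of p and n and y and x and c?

p = 16, n = -15, y = 10, x = 5, c = 3

Rows 2 and 3 both sum to 67, so that's the common total.
Column 1 has 11 − 2 + 5 + 22 + 28 = 64; the blank must be 67 − 64 = 3.
Row 1 has 3 + 5 + 15 + 5 + 34 = 62; the blank must be 67 − 62 = 5.
Row 5 has 22 + 7 + 17 + 3 + 2 = 51; the blank must be 67 − 51 = 16.
Column 6 has 34 + 53 − 2 − 19 + 16 = 82; the blank must be 67 − 82 = -15.
Row 6 has 28 + 18 + 8 + 18 − 15 = 57; the blank must be 67 − 57 = 10.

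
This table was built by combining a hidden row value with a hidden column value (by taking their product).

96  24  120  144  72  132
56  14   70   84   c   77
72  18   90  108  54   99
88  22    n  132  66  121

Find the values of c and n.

c = 42, n = 110

Each row is a constant multiple of every other row — this is a multiplication table with the headers hidden.
Row 2 is 14/24 = 7/12 times row 1, so its entry in column 5 is 72 × 7/12 = 42.
Row 4 is 22/24 = 11/12 times row 1, so its entry in column 3 is 120 × 11/12 = 110.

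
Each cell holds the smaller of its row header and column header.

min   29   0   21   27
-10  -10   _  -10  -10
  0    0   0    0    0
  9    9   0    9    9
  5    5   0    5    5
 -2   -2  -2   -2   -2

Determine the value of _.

min(-10, 0) = -10.

-10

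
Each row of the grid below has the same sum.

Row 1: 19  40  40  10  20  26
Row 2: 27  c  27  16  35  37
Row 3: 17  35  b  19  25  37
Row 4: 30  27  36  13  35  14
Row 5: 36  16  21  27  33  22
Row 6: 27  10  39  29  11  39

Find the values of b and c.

Rows 4 and 6 both add up to 155, so every row sums to 155.
Row 3: 17 + 35 + 19 + 25 + 37 = 133, so the missing entry is 155 − 133 = 22.
Row 2: 27 + 27 + 16 + 35 + 37 = 142, so the missing entry is 155 − 142 = 13.

b = 22, c = 13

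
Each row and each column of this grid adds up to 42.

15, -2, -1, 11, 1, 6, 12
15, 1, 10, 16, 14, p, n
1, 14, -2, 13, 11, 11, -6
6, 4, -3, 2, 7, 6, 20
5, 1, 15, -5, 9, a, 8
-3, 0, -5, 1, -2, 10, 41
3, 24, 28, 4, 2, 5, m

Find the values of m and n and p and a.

m = -24, n = -9, p = -5, a = 9

Row 7 has 3 + 24 + 28 + 4 + 2 + 5 = 66; the blank must be 42 − 66 = -24.
Column 7 has 12 − 6 + 20 + 8 + 41 − 24 = 51; the blank must be 42 − 51 = -9.
Row 5 has 5 + 1 + 15 − 5 + 9 + 8 = 33; the blank must be 42 − 33 = 9.
Row 2 has 15 + 1 + 10 + 16 + 14 − 9 = 47; the blank must be 42 − 47 = -5.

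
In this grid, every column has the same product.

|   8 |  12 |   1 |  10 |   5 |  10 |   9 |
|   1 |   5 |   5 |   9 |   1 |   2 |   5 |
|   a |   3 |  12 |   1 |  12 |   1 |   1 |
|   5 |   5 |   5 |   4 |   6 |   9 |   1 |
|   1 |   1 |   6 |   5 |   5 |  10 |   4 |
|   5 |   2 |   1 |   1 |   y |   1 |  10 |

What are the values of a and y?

a = 9, y = 1

Columns 2 and 7 each multiply to 1800, so every column has product 1800.
Column 1: 8×1×5×1×5 = 200, so the missing entry is 1800 ÷ 200 = 9.
Column 5: 5×1×12×6×5 = 1800, so the missing entry is 1800 ÷ 1800 = 1.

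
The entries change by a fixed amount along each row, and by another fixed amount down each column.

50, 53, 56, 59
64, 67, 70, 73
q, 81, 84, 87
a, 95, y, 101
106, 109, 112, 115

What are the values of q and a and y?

q = 78, a = 92, y = 98

Along each row the entries change by 3 per step; down each column they change by 14.
Row 3: from 81 at column 2, stepping by 3 to column 1 gives 78.
Row 4: from 95 at column 2, stepping by 3 to column 1 gives 92.
Row 4: from 95 at column 2, stepping by 3 to column 3 gives 98.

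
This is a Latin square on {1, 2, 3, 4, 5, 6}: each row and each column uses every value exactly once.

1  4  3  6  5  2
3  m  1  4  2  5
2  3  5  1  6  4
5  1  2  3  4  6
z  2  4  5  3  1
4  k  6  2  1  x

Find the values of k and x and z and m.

For row 2, column 2: row 2 already has {1, 2, 3, 4, 5}; that leaves 6.
At (row 5, col 1): row 5 already has {1, 2, 3, 4, 5}, so the value is 6.
Cell (6,2): column 2 already has {1, 2, 3, 4, 6} → 5.
At (row 6, col 6): row 6 already has {1, 2, 4, 5, 6}, so the value is 3.

k = 5, x = 3, z = 6, m = 6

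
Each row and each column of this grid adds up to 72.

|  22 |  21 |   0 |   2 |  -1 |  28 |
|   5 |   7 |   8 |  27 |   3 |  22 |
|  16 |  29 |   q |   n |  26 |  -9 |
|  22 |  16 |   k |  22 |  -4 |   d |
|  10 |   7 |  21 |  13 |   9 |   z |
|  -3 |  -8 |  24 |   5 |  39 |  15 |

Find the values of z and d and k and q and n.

The known cells in column 4 total 69, leaving 72 − 69 = 3 for the blank.
The known cells in row 5 total 60, leaving 72 − 60 = 12 for the blank.
The known cells in row 3 total 65, leaving 72 − 65 = 7 for the blank.
The known cells in column 3 total 60, leaving 72 − 60 = 12 for the blank.
The known cells in row 4 total 68, leaving 72 − 68 = 4 for the blank.

z = 12, d = 4, k = 12, q = 7, n = 3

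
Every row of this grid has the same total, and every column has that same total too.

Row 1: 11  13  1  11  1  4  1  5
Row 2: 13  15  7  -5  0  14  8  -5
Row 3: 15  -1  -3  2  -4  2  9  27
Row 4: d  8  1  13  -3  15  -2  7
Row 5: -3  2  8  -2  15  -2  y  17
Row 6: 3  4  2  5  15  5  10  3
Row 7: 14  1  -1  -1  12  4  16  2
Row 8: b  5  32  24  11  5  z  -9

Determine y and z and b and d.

y = 12, z = -7, b = -14, d = 8

Rows 1 and 2 both sum to 47, so that's the common total.
Row 5: -3 + 2 + 8 − 2 + 15 − 2 + 17 = 35, so its missing entry is 47 − 35 = 12.
Column 7: 1 + 8 + 9 − 2 + 12 + 10 + 16 = 54, so its missing entry is 47 − 54 = -7.
Row 8: 5 + 32 + 24 + 11 + 5 − 7 − 9 = 61, so its missing entry is 47 − 61 = -14.
Row 4: 8 + 1 + 13 − 3 + 15 − 2 + 7 = 39, so its missing entry is 47 − 39 = 8.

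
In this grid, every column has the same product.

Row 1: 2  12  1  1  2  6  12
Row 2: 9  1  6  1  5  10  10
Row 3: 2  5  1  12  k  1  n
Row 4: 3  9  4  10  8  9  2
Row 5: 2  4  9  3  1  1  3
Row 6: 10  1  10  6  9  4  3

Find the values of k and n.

k = 3, n = 1

Columns 1 and 3 each multiply to 2160, so every column has product 2160.
Column 5: 2×5×8×1×9 = 720, so the missing entry is 2160 ÷ 720 = 3.
Column 7: 12×10×2×3×3 = 2160, so the missing entry is 2160 ÷ 2160 = 1.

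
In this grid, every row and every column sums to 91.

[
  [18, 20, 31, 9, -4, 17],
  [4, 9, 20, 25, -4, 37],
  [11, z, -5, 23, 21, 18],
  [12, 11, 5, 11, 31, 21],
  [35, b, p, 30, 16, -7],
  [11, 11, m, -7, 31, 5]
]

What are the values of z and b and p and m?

z = 23, b = 17, p = 0, m = 40

The known cells in row 3 total 68, leaving 91 − 68 = 23 for the blank.
The known cells in column 2 total 74, leaving 91 − 74 = 17 for the blank.
The known cells in row 5 total 91, leaving 91 − 91 = 0 for the blank.
The known cells in row 6 total 51, leaving 91 − 51 = 40 for the blank.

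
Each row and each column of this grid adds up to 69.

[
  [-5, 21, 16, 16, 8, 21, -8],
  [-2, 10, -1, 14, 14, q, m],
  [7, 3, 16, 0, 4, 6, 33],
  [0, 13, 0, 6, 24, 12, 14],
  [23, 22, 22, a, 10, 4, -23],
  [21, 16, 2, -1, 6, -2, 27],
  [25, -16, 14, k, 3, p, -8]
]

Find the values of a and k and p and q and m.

The known cells in row 5 total 58, leaving 69 − 58 = 11 for the blank.
The known cells in column 7 total 35, leaving 69 − 35 = 34 for the blank.
The known cells in row 2 total 69, leaving 69 − 69 = 0 for the blank.
The known cells in column 6 total 41, leaving 69 − 41 = 28 for the blank.
The known cells in row 7 total 46, leaving 69 − 46 = 23 for the blank.

a = 11, k = 23, p = 28, q = 0, m = 34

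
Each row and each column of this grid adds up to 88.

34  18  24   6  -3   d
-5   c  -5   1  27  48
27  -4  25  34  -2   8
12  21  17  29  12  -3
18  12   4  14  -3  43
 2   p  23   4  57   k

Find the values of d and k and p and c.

The known cells in row 2 total 66, leaving 88 − 66 = 22 for the blank.
The known cells in column 2 total 69, leaving 88 − 69 = 19 for the blank.
The known cells in row 6 total 105, leaving 88 − 105 = -17 for the blank.
The known cells in row 1 total 79, leaving 88 − 79 = 9 for the blank.

d = 9, k = -17, p = 19, c = 22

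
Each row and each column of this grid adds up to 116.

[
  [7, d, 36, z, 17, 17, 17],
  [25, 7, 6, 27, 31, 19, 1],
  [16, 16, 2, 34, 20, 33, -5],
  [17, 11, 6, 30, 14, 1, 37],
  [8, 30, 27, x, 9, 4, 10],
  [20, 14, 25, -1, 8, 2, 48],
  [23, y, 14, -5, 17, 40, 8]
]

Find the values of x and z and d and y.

x = 28, z = 3, d = 19, y = 19

Row 7: 23 + 14 − 5 + 17 + 40 + 8 = 97, so its missing entry is 116 − 97 = 19.
Column 2: 7 + 16 + 11 + 30 + 14 + 19 = 97, so its missing entry is 116 − 97 = 19.
Row 1: 7 + 19 + 36 + 17 + 17 + 17 = 113, so its missing entry is 116 − 113 = 3.
Row 5: 8 + 30 + 27 + 9 + 4 + 10 = 88, so its missing entry is 116 − 88 = 28.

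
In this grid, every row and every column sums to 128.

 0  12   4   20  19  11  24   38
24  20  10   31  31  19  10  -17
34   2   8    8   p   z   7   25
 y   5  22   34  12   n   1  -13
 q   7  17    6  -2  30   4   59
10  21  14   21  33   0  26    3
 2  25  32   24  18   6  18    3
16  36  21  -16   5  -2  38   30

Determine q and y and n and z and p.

Column 5: 19 + 31 + 12 − 2 + 33 + 18 + 5 = 116, so its missing entry is 128 − 116 = 12.
Row 5: 7 + 17 + 6 − 2 + 30 + 4 + 59 = 121, so its missing entry is 128 − 121 = 7.
Column 1: 0 + 24 + 34 + 7 + 10 + 2 + 16 = 93, so its missing entry is 128 − 93 = 35.
Row 3: 34 + 2 + 8 + 8 + 12 + 7 + 25 = 96, so its missing entry is 128 − 96 = 32.
Row 4: 35 + 5 + 22 + 34 + 12 + 1 − 13 = 96, so its missing entry is 128 − 96 = 32.

q = 7, y = 35, n = 32, z = 32, p = 12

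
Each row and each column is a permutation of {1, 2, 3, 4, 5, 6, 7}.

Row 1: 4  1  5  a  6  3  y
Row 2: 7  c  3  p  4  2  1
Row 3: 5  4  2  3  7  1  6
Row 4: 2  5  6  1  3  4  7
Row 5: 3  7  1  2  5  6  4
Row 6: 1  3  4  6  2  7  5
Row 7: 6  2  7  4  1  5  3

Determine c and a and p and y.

c = 6, a = 7, p = 5, y = 2

Cell (2,2): column 2 already has {1, 2, 3, 4, 5, 7} → 6.
For row 2, column 4: row 2 already has {1, 2, 3, 4, 6, 7}; that leaves 5.
For row 1, column 4: column 4 already has {1, 2, 3, 4, 5, 6}; that leaves 7.
For row 1, column 7: row 1 already has {1, 3, 4, 5, 6, 7}; that leaves 2.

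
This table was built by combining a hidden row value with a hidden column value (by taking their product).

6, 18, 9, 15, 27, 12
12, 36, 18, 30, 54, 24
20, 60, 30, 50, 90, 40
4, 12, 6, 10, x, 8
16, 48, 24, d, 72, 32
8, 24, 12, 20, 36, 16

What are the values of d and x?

Each row is a constant multiple of every other row — this is a multiplication table with the headers hidden.
Row 5 is 48/18 = 8/3 times row 1, so its entry in column 4 is 15 × 8/3 = 40.
Row 4 is 12/18 = 2/3 times row 1, so its entry in column 5 is 27 × 2/3 = 18.

d = 40, x = 18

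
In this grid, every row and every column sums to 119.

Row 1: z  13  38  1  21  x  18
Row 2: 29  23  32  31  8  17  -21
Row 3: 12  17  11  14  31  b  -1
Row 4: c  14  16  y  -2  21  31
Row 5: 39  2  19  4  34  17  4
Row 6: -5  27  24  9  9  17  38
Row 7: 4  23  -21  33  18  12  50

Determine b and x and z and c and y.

b = 35, x = 0, z = 28, c = 12, y = 27

Column 4: 1 + 31 + 14 + 4 + 9 + 33 = 92, so its missing entry is 119 − 92 = 27.
Row 4: 14 + 16 + 27 − 2 + 21 + 31 = 107, so its missing entry is 119 − 107 = 12.
Column 1: 29 + 12 + 12 + 39 − 5 + 4 = 91, so its missing entry is 119 − 91 = 28.
Row 1: 28 + 13 + 38 + 1 + 21 + 18 = 119, so its missing entry is 119 − 119 = 0.
Row 3: 12 + 17 + 11 + 14 + 31 − 1 = 84, so its missing entry is 119 − 84 = 35.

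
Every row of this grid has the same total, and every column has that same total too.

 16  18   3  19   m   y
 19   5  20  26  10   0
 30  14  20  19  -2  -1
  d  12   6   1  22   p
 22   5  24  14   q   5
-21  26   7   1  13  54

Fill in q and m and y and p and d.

Rows 2 and 3 both sum to 80, so that's the common total.
The known cells in row 5 total 70, leaving 80 − 70 = 10 for the blank.
The known cells in column 5 total 53, leaving 80 − 53 = 27 for the blank.
The known cells in column 1 total 66, leaving 80 − 66 = 14 for the blank.
The known cells in row 1 total 83, leaving 80 − 83 = -3 for the blank.
The known cells in row 4 total 55, leaving 80 − 55 = 25 for the blank.

q = 10, m = 27, y = -3, p = 25, d = 14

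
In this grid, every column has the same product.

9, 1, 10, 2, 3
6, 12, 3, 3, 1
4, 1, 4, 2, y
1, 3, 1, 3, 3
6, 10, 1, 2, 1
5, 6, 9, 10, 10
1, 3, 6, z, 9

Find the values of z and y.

z = 9, y = 8

Columns 1 and 3 each multiply to 6480, so every column has product 6480.
Column 4: 2×3×2×3×2×10 = 720, so the missing entry is 6480 ÷ 720 = 9.
Column 5: 3×1×3×1×10×9 = 810, so the missing entry is 6480 ÷ 810 = 8.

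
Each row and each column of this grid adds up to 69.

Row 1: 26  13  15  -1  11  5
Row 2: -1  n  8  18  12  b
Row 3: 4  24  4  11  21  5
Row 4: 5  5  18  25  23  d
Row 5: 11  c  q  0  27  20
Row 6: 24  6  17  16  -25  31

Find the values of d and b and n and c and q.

The known cells in column 3 total 62, leaving 69 − 62 = 7 for the blank.
The known cells in row 5 total 65, leaving 69 − 65 = 4 for the blank.
The known cells in column 2 total 52, leaving 69 − 52 = 17 for the blank.
The known cells in row 2 total 54, leaving 69 − 54 = 15 for the blank.
The known cells in row 4 total 76, leaving 69 − 76 = -7 for the blank.

d = -7, b = 15, n = 17, c = 4, q = 7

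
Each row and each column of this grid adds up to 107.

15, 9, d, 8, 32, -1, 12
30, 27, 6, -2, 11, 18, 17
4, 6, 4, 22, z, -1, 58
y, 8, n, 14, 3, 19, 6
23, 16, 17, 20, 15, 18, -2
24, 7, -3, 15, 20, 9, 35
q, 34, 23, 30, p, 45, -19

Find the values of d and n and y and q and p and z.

The known cells in row 3 total 93, leaving 107 − 93 = 14 for the blank.
The known cells in column 5 total 95, leaving 107 − 95 = 12 for the blank.
The known cells in row 1 total 75, leaving 107 − 75 = 32 for the blank.
The known cells in row 7 total 125, leaving 107 − 125 = -18 for the blank.
The known cells in column 1 total 78, leaving 107 − 78 = 29 for the blank.
The known cells in row 4 total 79, leaving 107 − 79 = 28 for the blank.

d = 32, n = 28, y = 29, q = -18, p = 12, z = 14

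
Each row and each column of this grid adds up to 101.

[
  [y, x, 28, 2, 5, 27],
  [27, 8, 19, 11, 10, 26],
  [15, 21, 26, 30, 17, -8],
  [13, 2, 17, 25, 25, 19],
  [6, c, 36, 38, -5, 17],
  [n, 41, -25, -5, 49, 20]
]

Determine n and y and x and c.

Row 6: 41 − 25 − 5 + 49 + 20 = 80, so its missing entry is 101 − 80 = 21.
Row 5: 6 + 36 + 38 − 5 + 17 = 92, so its missing entry is 101 − 92 = 9.
Column 2: 8 + 21 + 2 + 9 + 41 = 81, so its missing entry is 101 − 81 = 20.
Row 1: 20 + 28 + 2 + 5 + 27 = 82, so its missing entry is 101 − 82 = 19.

n = 21, y = 19, x = 20, c = 9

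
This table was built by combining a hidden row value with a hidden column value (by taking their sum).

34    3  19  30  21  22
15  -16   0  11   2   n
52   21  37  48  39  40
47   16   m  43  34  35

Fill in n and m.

The difference between any two rows is the same in every column — this is an addition table with the headers hidden.
Row 2 minus row 1 is 11 − 30 = -19, so its entry in column 6 is 22 + (-19) = 3.
Row 4 minus row 1 is 43 − 30 = 13, so its entry in column 3 is 19 + 13 = 32.

n = 3, m = 32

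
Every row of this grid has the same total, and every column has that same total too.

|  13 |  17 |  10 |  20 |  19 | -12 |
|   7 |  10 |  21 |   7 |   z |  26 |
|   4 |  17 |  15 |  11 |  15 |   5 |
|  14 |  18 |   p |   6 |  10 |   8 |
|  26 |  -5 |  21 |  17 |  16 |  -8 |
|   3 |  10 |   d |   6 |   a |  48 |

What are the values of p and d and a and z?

Rows 1 and 3 both sum to 67, so that's the common total.
Row 4: 14 + 18 + 6 + 10 + 8 = 56, so its missing entry is 67 − 56 = 11.
Row 2: 7 + 10 + 21 + 7 + 26 = 71, so its missing entry is 67 − 71 = -4.
Column 5: 19 − 4 + 15 + 10 + 16 = 56, so its missing entry is 67 − 56 = 11.
Row 6: 3 + 10 + 6 + 11 + 48 = 78, so its missing entry is 67 − 78 = -11.

p = 11, d = -11, a = 11, z = -4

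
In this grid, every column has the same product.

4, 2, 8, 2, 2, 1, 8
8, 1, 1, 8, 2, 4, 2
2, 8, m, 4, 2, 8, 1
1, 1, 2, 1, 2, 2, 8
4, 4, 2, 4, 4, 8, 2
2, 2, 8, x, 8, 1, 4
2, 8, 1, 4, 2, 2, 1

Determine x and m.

x = 1, m = 4

Columns 1 and 6 each multiply to 1024, so every column has product 1024.
Column 4: 2×8×4×1×4×4 = 1024, so the missing entry is 1024 ÷ 1024 = 1.
Column 3: 8×1×2×2×8×1 = 256, so the missing entry is 1024 ÷ 256 = 4.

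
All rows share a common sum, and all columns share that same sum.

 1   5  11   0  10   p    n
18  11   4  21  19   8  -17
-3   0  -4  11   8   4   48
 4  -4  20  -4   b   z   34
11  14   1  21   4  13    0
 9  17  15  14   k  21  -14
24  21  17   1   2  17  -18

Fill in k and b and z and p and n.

Rows 2 and 3 both sum to 64, so that's the common total.
Row 6 has 9 + 17 + 15 + 14 + 21 − 14 = 62; the blank must be 64 − 62 = 2.
Column 5 has 10 + 19 + 8 + 4 + 2 + 2 = 45; the blank must be 64 − 45 = 19.
Column 7 has -17 + 48 + 34 + 0 − 14 − 18 = 33; the blank must be 64 − 33 = 31.
Row 1 has 1 + 5 + 11 + 0 + 10 + 31 = 58; the blank must be 64 − 58 = 6.
Row 4 has 4 − 4 + 20 − 4 + 19 + 34 = 69; the blank must be 64 − 69 = -5.

k = 2, b = 19, z = -5, p = 6, n = 31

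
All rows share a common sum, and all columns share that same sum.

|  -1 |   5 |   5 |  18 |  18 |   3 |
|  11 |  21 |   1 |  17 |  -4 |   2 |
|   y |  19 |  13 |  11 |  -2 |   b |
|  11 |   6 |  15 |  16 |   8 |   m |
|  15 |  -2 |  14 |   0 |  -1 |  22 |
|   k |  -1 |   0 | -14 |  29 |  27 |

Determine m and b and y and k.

Rows 1 and 2 both sum to 48, so that's the common total.
Row 6: -1 + 0 − 14 + 29 + 27 = 41, so its missing entry is 48 − 41 = 7.
Column 1: -1 + 11 + 11 + 15 + 7 = 43, so its missing entry is 48 − 43 = 5.
Row 3: 5 + 19 + 13 + 11 − 2 = 46, so its missing entry is 48 − 46 = 2.
Row 4: 11 + 6 + 15 + 16 + 8 = 56, so its missing entry is 48 − 56 = -8.

m = -8, b = 2, y = 5, k = 7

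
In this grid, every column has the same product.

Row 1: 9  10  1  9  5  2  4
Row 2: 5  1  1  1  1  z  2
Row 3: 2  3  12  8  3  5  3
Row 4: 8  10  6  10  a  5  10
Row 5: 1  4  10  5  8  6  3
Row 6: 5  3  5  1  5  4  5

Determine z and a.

Columns 2 and 4 each multiply to 3600, so every column has product 3600.
Column 6: 2×5×5×6×4 = 1200, so the missing entry is 3600 ÷ 1200 = 3.
Column 5: 5×1×3×8×5 = 600, so the missing entry is 3600 ÷ 600 = 6.

z = 3, a = 6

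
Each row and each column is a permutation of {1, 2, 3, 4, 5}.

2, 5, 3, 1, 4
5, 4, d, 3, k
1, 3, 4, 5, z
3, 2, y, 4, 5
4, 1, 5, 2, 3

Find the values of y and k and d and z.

y = 1, k = 1, d = 2, z = 2

At (row 3, col 5): row 3 already has {1, 3, 4, 5}, so the value is 2.
For row 4, column 3: row 4 already has {2, 3, 4, 5}; that leaves 1.
At (row 2, col 3): column 3 already has {1, 3, 4, 5}, so the value is 2.
For row 2, column 5: row 2 already has {2, 3, 4, 5}; that leaves 1.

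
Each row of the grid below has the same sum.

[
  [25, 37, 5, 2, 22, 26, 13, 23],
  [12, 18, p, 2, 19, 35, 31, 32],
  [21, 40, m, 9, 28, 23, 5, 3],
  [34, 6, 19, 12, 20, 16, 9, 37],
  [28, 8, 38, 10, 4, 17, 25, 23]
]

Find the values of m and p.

The complete rows each total 153.
Row 3 is missing 153 − 129 = 24 (since 21 + 40 + 9 + 28 + 23 + 5 + 3 = 129).
Row 2 is missing 153 − 149 = 4 (since 12 + 18 + 2 + 19 + 35 + 31 + 32 = 149).

m = 24, p = 4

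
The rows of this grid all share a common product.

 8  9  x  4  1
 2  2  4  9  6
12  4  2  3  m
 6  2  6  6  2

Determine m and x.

Rows 2 and 4 each multiply to 864, so every row has product 864.
Row 3: 12×4×2×3 = 288, so the missing entry is 864 ÷ 288 = 3.
Row 1: 8×9×4×1 = 288, so the missing entry is 864 ÷ 288 = 3.

m = 3, x = 3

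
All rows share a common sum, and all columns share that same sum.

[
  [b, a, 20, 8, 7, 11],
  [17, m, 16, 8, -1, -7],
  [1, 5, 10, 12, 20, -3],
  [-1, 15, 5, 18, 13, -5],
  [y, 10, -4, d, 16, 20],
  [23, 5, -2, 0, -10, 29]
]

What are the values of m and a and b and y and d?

Rows 3 and 4 both sum to 45, so that's the common total.
Column 4 has 8 + 8 + 12 + 18 + 0 = 46; the blank must be 45 − 46 = -1.
Row 5 has 10 − 4 − 1 + 16 + 20 = 41; the blank must be 45 − 41 = 4.
Column 1 has 17 + 1 − 1 + 4 + 23 = 44; the blank must be 45 − 44 = 1.
Row 1 has 1 + 20 + 8 + 7 + 11 = 47; the blank must be 45 − 47 = -2.
Row 2 has 17 + 16 + 8 − 1 − 7 = 33; the blank must be 45 − 33 = 12.

m = 12, a = -2, b = 1, y = 4, d = -1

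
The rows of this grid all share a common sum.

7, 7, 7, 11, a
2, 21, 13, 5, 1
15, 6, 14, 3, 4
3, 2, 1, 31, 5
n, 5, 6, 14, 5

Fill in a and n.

Rows 3 and 4 both add up to 42, so every row sums to 42.
Row 1: 7 + 7 + 7 + 11 = 32, so the missing entry is 42 − 32 = 10.
Row 5: 5 + 6 + 14 + 5 = 30, so the missing entry is 42 − 30 = 12.

a = 10, n = 12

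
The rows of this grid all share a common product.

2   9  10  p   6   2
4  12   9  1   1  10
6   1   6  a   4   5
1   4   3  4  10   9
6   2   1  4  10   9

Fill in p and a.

Rows 4 and 5 each multiply to 4320, so every row has product 4320.
Row 1: 2×9×10×6×2 = 2160, so the missing entry is 4320 ÷ 2160 = 2.
Row 3: 6×1×6×4×5 = 720, so the missing entry is 4320 ÷ 720 = 6.

p = 2, a = 6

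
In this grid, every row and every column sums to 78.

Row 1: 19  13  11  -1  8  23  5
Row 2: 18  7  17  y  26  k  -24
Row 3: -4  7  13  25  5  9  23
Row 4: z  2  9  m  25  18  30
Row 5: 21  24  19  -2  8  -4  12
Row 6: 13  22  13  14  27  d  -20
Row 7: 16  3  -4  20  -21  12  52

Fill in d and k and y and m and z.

d = 9, k = 11, y = 23, m = -1, z = -5

Row 6: 13 + 22 + 13 + 14 + 27 − 20 = 69, so its missing entry is 78 − 69 = 9.
Column 6: 23 + 9 + 18 − 4 + 9 + 12 = 67, so its missing entry is 78 − 67 = 11.
Column 1: 19 + 18 − 4 + 21 + 13 + 16 = 83, so its missing entry is 78 − 83 = -5.
Row 4: -5 + 2 + 9 + 25 + 18 + 30 = 79, so its missing entry is 78 − 79 = -1.
Row 2: 18 + 7 + 17 + 26 + 11 − 24 = 55, so its missing entry is 78 − 55 = 23.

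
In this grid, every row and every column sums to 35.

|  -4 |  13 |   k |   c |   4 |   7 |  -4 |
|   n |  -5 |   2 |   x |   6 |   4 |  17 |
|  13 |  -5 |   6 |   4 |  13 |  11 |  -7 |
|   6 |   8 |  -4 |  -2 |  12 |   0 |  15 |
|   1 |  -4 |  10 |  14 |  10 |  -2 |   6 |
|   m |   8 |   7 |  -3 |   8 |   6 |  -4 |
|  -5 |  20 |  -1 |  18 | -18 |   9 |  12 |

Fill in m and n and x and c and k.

Column 3: 2 + 6 − 4 + 10 + 7 − 1 = 20, so its missing entry is 35 − 20 = 15.
Row 1: -4 + 13 + 15 + 4 + 7 − 4 = 31, so its missing entry is 35 − 31 = 4.
Row 6: 8 + 7 − 3 + 8 + 6 − 4 = 22, so its missing entry is 35 − 22 = 13.
Column 1: -4 + 13 + 6 + 1 + 13 − 5 = 24, so its missing entry is 35 − 24 = 11.
Row 2: 11 − 5 + 2 + 6 + 4 + 17 = 35, so its missing entry is 35 − 35 = 0.

m = 13, n = 11, x = 0, c = 4, k = 15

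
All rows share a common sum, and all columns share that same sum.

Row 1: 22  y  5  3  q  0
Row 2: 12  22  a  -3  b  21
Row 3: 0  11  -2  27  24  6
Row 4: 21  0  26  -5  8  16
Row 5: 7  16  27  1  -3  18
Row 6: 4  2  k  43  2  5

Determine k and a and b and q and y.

k = 10, a = 0, b = 14, q = 21, y = 15

Rows 3 and 4 both sum to 66, so that's the common total.
Column 2: 22 + 11 + 0 + 16 + 2 = 51, so its missing entry is 66 − 51 = 15.
Row 1: 22 + 15 + 5 + 3 + 0 = 45, so its missing entry is 66 − 45 = 21.
Column 5: 21 + 24 + 8 − 3 + 2 = 52, so its missing entry is 66 − 52 = 14.
Row 2: 12 + 22 − 3 + 14 + 21 = 66, so its missing entry is 66 − 66 = 0.
Row 6: 4 + 2 + 43 + 2 + 5 = 56, so its missing entry is 66 − 56 = 10.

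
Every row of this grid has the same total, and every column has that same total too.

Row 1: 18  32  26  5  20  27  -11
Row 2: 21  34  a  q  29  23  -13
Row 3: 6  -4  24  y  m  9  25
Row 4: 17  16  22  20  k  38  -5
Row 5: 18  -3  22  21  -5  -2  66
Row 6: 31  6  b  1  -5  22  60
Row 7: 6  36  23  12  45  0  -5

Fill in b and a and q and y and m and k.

b = 2, a = -2, q = 25, y = 33, m = 24, k = 9

Rows 1 and 5 both sum to 117, so that's the common total.
The known cells in row 4 total 108, leaving 117 − 108 = 9 for the blank.
The known cells in column 5 total 93, leaving 117 − 93 = 24 for the blank.
The known cells in row 3 total 84, leaving 117 − 84 = 33 for the blank.
The known cells in column 4 total 92, leaving 117 − 92 = 25 for the blank.
The known cells in row 2 total 119, leaving 117 − 119 = -2 for the blank.
The known cells in row 6 total 115, leaving 117 − 115 = 2 for the blank.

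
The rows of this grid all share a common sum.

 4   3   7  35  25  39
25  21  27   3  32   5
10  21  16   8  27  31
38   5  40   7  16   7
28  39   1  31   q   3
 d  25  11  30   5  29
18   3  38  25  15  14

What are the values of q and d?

The complete rows each total 113.
Row 5 is missing 113 − 102 = 11 (since 28 + 39 + 1 + 31 + 3 = 102).
Row 6 is missing 113 − 100 = 13 (since 25 + 11 + 30 + 5 + 29 = 100).

q = 11, d = 13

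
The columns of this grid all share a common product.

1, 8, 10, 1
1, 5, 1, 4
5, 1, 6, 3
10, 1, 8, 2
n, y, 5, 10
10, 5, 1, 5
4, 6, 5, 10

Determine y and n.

Columns 3 and 4 each multiply to 12000, so every column has product 12000.
Column 2: 8×5×1×1×5×6 = 1200, so the missing entry is 12000 ÷ 1200 = 10.
Column 1: 1×1×5×10×10×4 = 2000, so the missing entry is 12000 ÷ 2000 = 6.

y = 10, n = 6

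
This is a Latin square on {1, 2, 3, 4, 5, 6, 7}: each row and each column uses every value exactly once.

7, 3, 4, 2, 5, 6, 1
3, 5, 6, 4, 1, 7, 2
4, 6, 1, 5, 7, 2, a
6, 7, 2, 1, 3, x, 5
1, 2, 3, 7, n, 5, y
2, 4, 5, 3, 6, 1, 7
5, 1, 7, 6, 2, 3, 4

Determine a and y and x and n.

a = 3, y = 6, x = 4, n = 4

At (row 5, col 5): column 5 already has {1, 2, 3, 5, 6, 7}, so the value is 4.
For row 5, column 7: row 5 already has {1, 2, 3, 4, 5, 7}; that leaves 6.
For row 3, column 7: row 3 already has {1, 2, 4, 5, 6, 7}; that leaves 3.
Cell (4,6): row 4 already has {1, 2, 3, 5, 6, 7} → 4.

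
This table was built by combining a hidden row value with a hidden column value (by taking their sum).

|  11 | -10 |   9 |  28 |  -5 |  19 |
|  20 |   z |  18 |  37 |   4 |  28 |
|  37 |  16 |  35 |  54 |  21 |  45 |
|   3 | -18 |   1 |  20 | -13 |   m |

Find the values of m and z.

m = 11, z = -1

The difference between any two rows is the same in every column — this is an addition table with the headers hidden.
Row 4 minus row 1 is -13 − (-5) = -8, so its entry in column 6 is 19 + (-8) = 11.
Row 2 minus row 1 is 4 − (-5) = 9, so its entry in column 2 is -10 + 9 = -1.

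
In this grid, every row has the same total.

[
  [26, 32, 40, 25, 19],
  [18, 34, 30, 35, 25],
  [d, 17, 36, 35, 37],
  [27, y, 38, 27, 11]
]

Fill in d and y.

d = 17, y = 39

Row 1 sums to 142 and so does row 2; that's the common total.
In row 3 the known cells total 125, leaving 142 − 125 = 17.
In row 4 the known cells total 103, leaving 142 − 103 = 39.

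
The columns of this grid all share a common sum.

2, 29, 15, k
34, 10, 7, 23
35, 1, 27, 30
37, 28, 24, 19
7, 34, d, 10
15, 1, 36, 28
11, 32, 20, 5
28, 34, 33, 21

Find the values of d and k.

d = 7, k = 33

Columns 1 and 2 both add up to 169, so every column sums to 169.
Column 3: 15 + 7 + 27 + 24 + 36 + 20 + 33 = 162, so the missing entry is 169 − 162 = 7.
Column 4: 23 + 30 + 19 + 10 + 28 + 5 + 21 = 136, so the missing entry is 169 − 136 = 33.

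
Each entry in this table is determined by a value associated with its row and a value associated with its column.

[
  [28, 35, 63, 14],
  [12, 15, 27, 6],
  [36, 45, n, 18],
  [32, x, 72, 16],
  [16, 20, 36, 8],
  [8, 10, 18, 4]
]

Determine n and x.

Each row is a constant multiple of every other row — this is a multiplication table with the headers hidden.
Row 3 is 36/28 = 9/7 times row 1, so its entry in column 3 is 63 × 9/7 = 81.
Row 4 is 32/28 = 8/7 times row 1, so its entry in column 2 is 35 × 8/7 = 40.

n = 81, x = 40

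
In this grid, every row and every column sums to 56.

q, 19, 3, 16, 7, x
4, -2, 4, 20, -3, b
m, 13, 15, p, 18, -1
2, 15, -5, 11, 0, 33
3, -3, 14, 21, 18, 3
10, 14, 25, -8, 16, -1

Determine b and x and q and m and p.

The known cells in row 2 total 23, leaving 56 − 23 = 33 for the blank.
The known cells in column 4 total 60, leaving 56 − 60 = -4 for the blank.
The known cells in row 3 total 41, leaving 56 − 41 = 15 for the blank.
The known cells in column 1 total 34, leaving 56 − 34 = 22 for the blank.
The known cells in row 1 total 67, leaving 56 − 67 = -11 for the blank.

b = 33, x = -11, q = 22, m = 15, p = -4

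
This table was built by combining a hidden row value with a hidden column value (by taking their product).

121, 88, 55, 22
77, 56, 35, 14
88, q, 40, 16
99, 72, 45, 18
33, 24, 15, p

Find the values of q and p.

Each row is a constant multiple of every other row — this is a multiplication table with the headers hidden.
Row 3 is 40/55 = 8/11 times row 1, so its entry in column 2 is 88 × 8/11 = 64.
Row 5 is 15/55 = 3/11 times row 1, so its entry in column 4 is 22 × 3/11 = 6.

q = 64, p = 6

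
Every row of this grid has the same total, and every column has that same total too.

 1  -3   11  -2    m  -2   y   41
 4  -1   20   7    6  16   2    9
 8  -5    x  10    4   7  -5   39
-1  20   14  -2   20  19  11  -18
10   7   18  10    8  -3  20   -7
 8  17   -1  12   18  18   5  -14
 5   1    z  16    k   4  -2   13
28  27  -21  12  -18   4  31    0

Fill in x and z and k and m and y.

x = 5, z = 17, k = 9, m = 16, y = 1

Rows 2 and 4 both sum to 63, so that's the common total.
Column 7: 2 − 5 + 11 + 20 + 5 − 2 + 31 = 62, so its missing entry is 63 − 62 = 1.
Row 1: 1 − 3 + 11 − 2 − 2 + 1 + 41 = 47, so its missing entry is 63 − 47 = 16.
Column 5: 16 + 6 + 4 + 20 + 8 + 18 − 18 = 54, so its missing entry is 63 − 54 = 9.
Row 7: 5 + 1 + 16 + 9 + 4 − 2 + 13 = 46, so its missing entry is 63 − 46 = 17.
Row 3: 8 − 5 + 10 + 4 + 7 − 5 + 39 = 58, so its missing entry is 63 − 58 = 5.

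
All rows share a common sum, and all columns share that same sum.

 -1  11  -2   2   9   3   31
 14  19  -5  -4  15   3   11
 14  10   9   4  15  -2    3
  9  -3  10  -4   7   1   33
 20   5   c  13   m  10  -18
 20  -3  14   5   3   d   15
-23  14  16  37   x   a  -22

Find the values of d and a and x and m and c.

d = -1, a = 39, x = -8, m = 12, c = 11

Rows 1 and 2 both sum to 53, so that's the common total.
Row 6 has 20 − 3 + 14 + 5 + 3 + 15 = 54; the blank must be 53 − 54 = -1.
Column 6 has 3 + 3 − 2 + 1 + 10 − 1 = 14; the blank must be 53 − 14 = 39.
Row 7 has -23 + 14 + 16 + 37 + 39 − 22 = 61; the blank must be 53 − 61 = -8.
Column 5 has 9 + 15 + 15 + 7 + 3 − 8 = 41; the blank must be 53 − 41 = 12.
Row 5 has 20 + 5 + 13 + 12 + 10 − 18 = 42; the blank must be 53 − 42 = 11.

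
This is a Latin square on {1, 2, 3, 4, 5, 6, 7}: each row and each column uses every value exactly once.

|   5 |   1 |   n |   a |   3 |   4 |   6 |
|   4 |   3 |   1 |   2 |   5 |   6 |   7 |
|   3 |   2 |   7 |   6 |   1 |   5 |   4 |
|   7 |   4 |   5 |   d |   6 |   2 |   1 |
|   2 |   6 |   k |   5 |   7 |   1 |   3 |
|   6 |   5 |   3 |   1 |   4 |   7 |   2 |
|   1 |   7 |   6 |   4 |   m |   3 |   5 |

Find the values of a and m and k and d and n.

Cell (7,5): row 7 already has {1, 3, 4, 5, 6, 7} → 2.
For row 5, column 3: row 5 already has {1, 2, 3, 5, 6, 7}; that leaves 4.
At (row 1, col 3): column 3 already has {1, 3, 4, 5, 6, 7}, so the value is 2.
For row 1, column 4: row 1 already has {1, 2, 3, 4, 5, 6}; that leaves 7.
For row 4, column 4: row 4 already has {1, 2, 4, 5, 6, 7}; that leaves 3.

a = 7, m = 2, k = 4, d = 3, n = 2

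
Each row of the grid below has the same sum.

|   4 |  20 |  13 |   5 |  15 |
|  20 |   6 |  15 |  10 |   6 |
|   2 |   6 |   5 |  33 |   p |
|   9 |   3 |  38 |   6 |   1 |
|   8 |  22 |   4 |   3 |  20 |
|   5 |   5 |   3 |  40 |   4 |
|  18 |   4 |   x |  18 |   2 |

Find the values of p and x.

p = 11, x = 15

Rows 1 and 4 both add up to 57, so every row sums to 57.
Row 3: 2 + 6 + 5 + 33 = 46, so the missing entry is 57 − 46 = 11.
Row 7: 18 + 4 + 18 + 2 = 42, so the missing entry is 57 − 42 = 15.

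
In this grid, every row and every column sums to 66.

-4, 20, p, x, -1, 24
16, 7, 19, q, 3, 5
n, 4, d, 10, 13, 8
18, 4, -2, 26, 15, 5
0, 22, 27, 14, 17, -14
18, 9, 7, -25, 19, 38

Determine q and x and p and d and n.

The known cells in column 1 total 48, leaving 66 − 48 = 18 for the blank.
The known cells in row 3 total 53, leaving 66 − 53 = 13 for the blank.
The known cells in column 3 total 64, leaving 66 − 64 = 2 for the blank.
The known cells in row 1 total 41, leaving 66 − 41 = 25 for the blank.
The known cells in row 2 total 50, leaving 66 − 50 = 16 for the blank.

q = 16, x = 25, p = 2, d = 13, n = 18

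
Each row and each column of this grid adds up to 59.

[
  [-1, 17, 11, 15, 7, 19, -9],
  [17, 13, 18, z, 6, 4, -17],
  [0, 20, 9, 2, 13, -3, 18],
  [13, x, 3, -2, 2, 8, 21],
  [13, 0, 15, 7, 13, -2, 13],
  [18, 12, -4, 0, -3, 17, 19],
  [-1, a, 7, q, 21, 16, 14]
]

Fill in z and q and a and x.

z = 18, q = 19, a = -17, x = 14

Row 4 has 13 + 3 − 2 + 2 + 8 + 21 = 45; the blank must be 59 − 45 = 14.
Column 2 has 17 + 13 + 20 + 14 + 0 + 12 = 76; the blank must be 59 − 76 = -17.
Row 7 has -1 − 17 + 7 + 21 + 16 + 14 = 40; the blank must be 59 − 40 = 19.
Row 2 has 17 + 13 + 18 + 6 + 4 − 17 = 41; the blank must be 59 − 41 = 18.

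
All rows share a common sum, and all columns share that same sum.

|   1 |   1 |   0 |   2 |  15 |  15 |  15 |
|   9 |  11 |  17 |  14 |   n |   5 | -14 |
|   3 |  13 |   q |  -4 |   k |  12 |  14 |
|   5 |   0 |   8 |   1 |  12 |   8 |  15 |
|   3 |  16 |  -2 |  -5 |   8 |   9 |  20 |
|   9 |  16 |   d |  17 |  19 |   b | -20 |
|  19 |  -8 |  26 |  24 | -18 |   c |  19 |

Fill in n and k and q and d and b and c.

Rows 1 and 4 both sum to 49, so that's the common total.
Row 7 has 19 − 8 + 26 + 24 − 18 + 19 = 62; the blank must be 49 − 62 = -13.
Column 6 has 15 + 5 + 12 + 8 + 9 − 13 = 36; the blank must be 49 − 36 = 13.
Row 2 has 9 + 11 + 17 + 14 + 5 − 14 = 42; the blank must be 49 − 42 = 7.
Column 5 has 15 + 7 + 12 + 8 + 19 − 18 = 43; the blank must be 49 − 43 = 6.
Row 3 has 3 + 13 − 4 + 6 + 12 + 14 = 44; the blank must be 49 − 44 = 5.
Row 6 has 9 + 16 + 17 + 19 + 13 − 20 = 54; the blank must be 49 − 54 = -5.

n = 7, k = 6, q = 5, d = -5, b = 13, c = -13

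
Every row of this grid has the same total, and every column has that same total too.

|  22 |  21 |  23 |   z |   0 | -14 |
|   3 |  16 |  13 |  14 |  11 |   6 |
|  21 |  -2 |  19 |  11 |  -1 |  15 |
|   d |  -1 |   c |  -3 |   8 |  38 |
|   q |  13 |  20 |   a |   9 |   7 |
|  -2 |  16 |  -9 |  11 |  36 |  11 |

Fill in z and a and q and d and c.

z = 11, a = 19, q = -5, d = 24, c = -3

Rows 2 and 3 both sum to 63, so that's the common total.
Row 1: 22 + 21 + 23 + 0 − 14 = 52, so its missing entry is 63 − 52 = 11.
Column 4: 11 + 14 + 11 − 3 + 11 = 44, so its missing entry is 63 − 44 = 19.
Row 5: 13 + 20 + 19 + 9 + 7 = 68, so its missing entry is 63 − 68 = -5.
Column 1: 22 + 3 + 21 − 5 − 2 = 39, so its missing entry is 63 − 39 = 24.
Row 4: 24 − 1 − 3 + 8 + 38 = 66, so its missing entry is 63 − 66 = -3.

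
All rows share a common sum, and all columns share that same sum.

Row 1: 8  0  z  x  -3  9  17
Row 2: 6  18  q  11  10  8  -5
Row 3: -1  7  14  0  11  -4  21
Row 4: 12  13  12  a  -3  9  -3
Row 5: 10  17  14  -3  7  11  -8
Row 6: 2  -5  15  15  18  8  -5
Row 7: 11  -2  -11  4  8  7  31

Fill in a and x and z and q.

Rows 3 and 5 both sum to 48, so that's the common total.
Row 2: 6 + 18 + 11 + 10 + 8 − 5 = 48, so its missing entry is 48 − 48 = 0.
Column 3: 0 + 14 + 12 + 14 + 15 − 11 = 44, so its missing entry is 48 − 44 = 4.
Row 4: 12 + 13 + 12 − 3 + 9 − 3 = 40, so its missing entry is 48 − 40 = 8.
Row 1: 8 + 0 + 4 − 3 + 9 + 17 = 35, so its missing entry is 48 − 35 = 13.

a = 8, x = 13, z = 4, q = 0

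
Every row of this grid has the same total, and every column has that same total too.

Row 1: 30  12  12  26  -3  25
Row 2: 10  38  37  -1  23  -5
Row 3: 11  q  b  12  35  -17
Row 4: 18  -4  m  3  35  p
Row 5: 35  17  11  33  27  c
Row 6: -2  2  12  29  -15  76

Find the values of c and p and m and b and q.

c = -21, p = 44, m = 6, b = 24, q = 37

Rows 1 and 2 both sum to 102, so that's the common total.
The known cells in column 2 total 65, leaving 102 − 65 = 37 for the blank.
The known cells in row 5 total 123, leaving 102 − 123 = -21 for the blank.
The known cells in row 3 total 78, leaving 102 − 78 = 24 for the blank.
The known cells in column 3 total 96, leaving 102 − 96 = 6 for the blank.
The known cells in row 4 total 58, leaving 102 − 58 = 44 for the blank.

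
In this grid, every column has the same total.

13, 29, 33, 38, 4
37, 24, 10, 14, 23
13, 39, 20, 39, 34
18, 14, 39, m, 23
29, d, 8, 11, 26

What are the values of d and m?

The complete columns each total 110.
Column 2 is missing 110 − 106 = 4 (since 29 + 24 + 39 + 14 = 106).
Column 4 is missing 110 − 102 = 8 (since 38 + 14 + 39 + 11 = 102).

d = 4, m = 8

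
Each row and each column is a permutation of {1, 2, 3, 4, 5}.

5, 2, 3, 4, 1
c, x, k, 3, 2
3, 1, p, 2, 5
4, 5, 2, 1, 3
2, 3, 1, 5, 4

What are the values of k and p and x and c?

For row 2, column 1: column 1 already has {2, 3, 4, 5}; that leaves 1.
Cell (2,2): column 2 already has {1, 2, 3, 5} → 4.
At (row 2, col 3): row 2 already has {1, 2, 3, 4}, so the value is 5.
At (row 3, col 3): row 3 already has {1, 2, 3, 5}, so the value is 4.

k = 5, p = 4, x = 4, c = 1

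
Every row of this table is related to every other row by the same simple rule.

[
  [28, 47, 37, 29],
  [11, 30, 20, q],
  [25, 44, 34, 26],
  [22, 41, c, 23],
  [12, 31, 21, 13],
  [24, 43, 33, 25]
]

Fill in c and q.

c = 31, q = 12

The difference between any two rows is the same in every column — this is an addition table with the headers hidden.
Row 4 minus row 1 is 22 − 28 = -6, so its entry in column 3 is 37 + (-6) = 31.
Row 2 minus row 1 is 11 − 28 = -17, so its entry in column 4 is 29 + (-17) = 12.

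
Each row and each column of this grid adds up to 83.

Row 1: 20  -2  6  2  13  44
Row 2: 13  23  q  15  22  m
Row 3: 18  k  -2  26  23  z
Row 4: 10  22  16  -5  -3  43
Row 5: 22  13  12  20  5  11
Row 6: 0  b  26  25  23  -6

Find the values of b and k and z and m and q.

Column 3 has 6 − 2 + 16 + 12 + 26 = 58; the blank must be 83 − 58 = 25.
Row 2 has 13 + 23 + 25 + 15 + 22 = 98; the blank must be 83 − 98 = -15.
Row 6 has 0 + 26 + 25 + 23 − 6 = 68; the blank must be 83 − 68 = 15.
Column 2 has -2 + 23 + 22 + 13 + 15 = 71; the blank must be 83 − 71 = 12.
Row 3 has 18 + 12 − 2 + 26 + 23 = 77; the blank must be 83 − 77 = 6.

b = 15, k = 12, z = 6, m = -15, q = 25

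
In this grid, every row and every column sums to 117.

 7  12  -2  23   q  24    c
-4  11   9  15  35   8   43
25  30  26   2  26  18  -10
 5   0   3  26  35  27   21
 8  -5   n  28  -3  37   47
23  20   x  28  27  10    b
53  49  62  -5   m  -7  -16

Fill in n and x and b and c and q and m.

The known cells in row 7 total 136, leaving 117 − 136 = -19 for the blank.
The known cells in column 5 total 101, leaving 117 − 101 = 16 for the blank.
The known cells in row 5 total 112, leaving 117 − 112 = 5 for the blank.
The known cells in row 1 total 80, leaving 117 − 80 = 37 for the blank.
The known cells in column 7 total 122, leaving 117 − 122 = -5 for the blank.
The known cells in row 6 total 103, leaving 117 − 103 = 14 for the blank.

n = 5, x = 14, b = -5, c = 37, q = 16, m = -19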